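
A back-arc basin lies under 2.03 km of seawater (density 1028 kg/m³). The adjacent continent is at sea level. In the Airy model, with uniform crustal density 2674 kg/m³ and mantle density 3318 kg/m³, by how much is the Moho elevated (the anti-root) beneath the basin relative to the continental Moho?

5.19 km

Equating mass per unit area of the two columns: replacing crust with seawater at the top is compensated by replacing crust with mantle at the base: d (ρ_c − ρ_w) = a (ρ_m − ρ_c).
a = d (ρ_c − ρ_w)/(ρ_m − ρ_c) = 2.03 km × 1646/644 = 5.19 km.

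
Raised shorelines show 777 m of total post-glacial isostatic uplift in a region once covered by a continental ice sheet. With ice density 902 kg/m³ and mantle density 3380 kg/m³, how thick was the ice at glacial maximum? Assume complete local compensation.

u = t ρ_ice/ρ_m → t = u ρ_m/ρ_ice = 777 m × 3380/902 = 2910 m.

2910 m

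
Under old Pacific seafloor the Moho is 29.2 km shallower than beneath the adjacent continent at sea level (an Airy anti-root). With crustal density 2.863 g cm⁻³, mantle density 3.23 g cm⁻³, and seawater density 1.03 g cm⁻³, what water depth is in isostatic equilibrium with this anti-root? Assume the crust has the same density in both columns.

Replacing a thickness d of crust by seawater at the top must be balanced by replacing crust with mantle at the base: d (ρ_c − ρ_w) = a (ρ_m − ρ_c).
d = a (ρ_m − ρ_c)/(ρ_c − ρ_w) = 29.2 km × 0.367/1.833 = 5.85 km.

5.85 km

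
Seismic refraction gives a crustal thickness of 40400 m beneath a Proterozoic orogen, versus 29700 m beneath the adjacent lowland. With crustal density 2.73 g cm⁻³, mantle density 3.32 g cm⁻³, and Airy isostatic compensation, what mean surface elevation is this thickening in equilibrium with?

Excess crust Δ = 40400 m − 29700 m = 10700 m, split between elevation h and root r with h + r = Δ.
Airy balance ρ_c h = (ρ_m − ρ_c) r gives r = h ρ_c/(ρ_m − ρ_c), so h (1 + ρ_c/(ρ_m − ρ_c)) = Δ, i.e. h = Δ (ρ_m − ρ_c)/ρ_m.
h = 10700 m × 0.59/3.32 = 1900 m.

1900 m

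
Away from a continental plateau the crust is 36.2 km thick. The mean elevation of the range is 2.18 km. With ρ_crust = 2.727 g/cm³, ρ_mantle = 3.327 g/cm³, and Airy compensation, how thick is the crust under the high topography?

48.3 km

Root depth r = h ρ_c / (ρ_m − ρ_c) = 2.18 km × 2.727 / 0.6 = 9.908 km.
Total thickness = T + h + r = 36.2 km + 2.18 km + 9.908 km = 48.3 km.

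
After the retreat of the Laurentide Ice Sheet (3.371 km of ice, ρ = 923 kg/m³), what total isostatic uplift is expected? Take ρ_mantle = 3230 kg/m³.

0.963 km

Removing the load lets mantle flow back in; uplift u satisfies ρ_ice t = ρ_m u.
u = t ρ_ice/ρ_m = 3.371 km × 923/3230 = 0.963 km.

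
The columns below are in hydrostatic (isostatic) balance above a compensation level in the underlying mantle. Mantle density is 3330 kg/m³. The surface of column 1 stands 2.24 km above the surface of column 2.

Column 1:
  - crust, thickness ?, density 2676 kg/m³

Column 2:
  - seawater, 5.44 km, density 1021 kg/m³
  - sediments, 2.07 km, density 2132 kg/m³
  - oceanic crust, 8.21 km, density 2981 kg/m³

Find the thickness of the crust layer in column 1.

Take the compensation level at the base of the deeper column (depth z_c below the surface of column 1) and equate Σ ρ_i t_i down to z_c; mantle fills any gap and the z_c terms cancel.
Column 1: x×2676 + (z_c − 0 − x)×3330
Column 2: 2.24×0 + 5.44×1021 + 2.07×2132 + 8.21×2981 + (z_c − 2.24 − 15.72)×3330
The z_c×3330 term appears on both sides and cancels. Collect the known terms of each column as K = Σ(ρt)_known − 3330 × (depth of known layers): K_1 = 0 − 3330×0 = 0; K_2 = 34441.49 − 3330×(2.24 + 15.72) = −25365.31.
Balance: K_1 − x×(3330 − 2676) = K_2, so x = (K_1 − K_2)/(3330 − 2676) = 25365.3/654 = 38.8 km.

38.8 km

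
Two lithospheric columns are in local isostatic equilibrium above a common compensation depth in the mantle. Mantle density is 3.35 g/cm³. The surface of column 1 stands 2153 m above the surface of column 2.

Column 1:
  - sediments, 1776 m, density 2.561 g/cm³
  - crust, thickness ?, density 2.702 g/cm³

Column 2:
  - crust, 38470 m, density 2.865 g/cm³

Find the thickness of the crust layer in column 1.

37800 m

Take the compensation level at the base of the deeper column (depth z_c below the surface of column 1) and equate Σ ρ_i t_i down to z_c; mantle fills any gap and the z_c terms cancel.
Column 1: 1776×2.561 + x×2.702 + (z_c − 1776 − x)×3.35
Column 2: 2153×0 + 38470×2.865 + (z_c − 2153 − 38470)×3.35
The z_c×3.35 term appears on both sides and cancels. Collect the known terms of each column as K = Σ(ρt)_known − 3.35 × (depth of known layers): K_1 = 4548.336 − 3.35×1776 = −1401.264; K_2 = 110216.55 − 3.35×(2153 + 38470) = −25870.5.
Balance: K_1 − x×(3.35 − 2.702) = K_2, so x = (K_1 − K_2)/(3.35 − 2.702) = 24469.2/0.648 = 37800 m.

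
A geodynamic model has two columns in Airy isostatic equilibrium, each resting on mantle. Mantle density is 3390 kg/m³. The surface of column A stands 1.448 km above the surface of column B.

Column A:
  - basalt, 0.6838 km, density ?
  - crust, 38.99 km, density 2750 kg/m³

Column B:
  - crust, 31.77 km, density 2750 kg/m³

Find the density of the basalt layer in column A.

Take the compensation level at the base of the deeper column (depth z_c below the surface of column A) and equate Σ ρ_i t_i down to z_c; mantle fills any gap and the z_c terms cancel.
Column A: 0.6838×ρ + 38.99×2750 + (z_c − 39.6738)×3390
Column B: 1.448×0 + 31.77×2750 + (z_c − 1.448 − 31.77)×3390
The z_c×3390 term appears on both sides and cancels. Collect the known terms of each column as K = Σ(ρt)_known − 3390 × (depth of known layers): K_A = 107222.5 − 3390×39.6738 = −27271.682; K_B = 87367.5 − 3390×(1.448 + 31.77) = −25241.52.
Balance: K_A + 0.6838×ρ = K_B, so ρ = (K_B − K_A)/0.6838 = 2030.16/0.6838 = 2970 kg/m³.

2970 kg/m³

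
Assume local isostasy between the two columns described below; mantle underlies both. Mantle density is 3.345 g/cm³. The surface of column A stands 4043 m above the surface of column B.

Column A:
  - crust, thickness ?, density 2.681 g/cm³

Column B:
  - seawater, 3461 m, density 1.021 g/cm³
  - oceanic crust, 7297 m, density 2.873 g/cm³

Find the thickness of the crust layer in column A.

Take the compensation level at the base of the deeper column (depth z_c below the surface of column A) and equate Σ ρ_i t_i down to z_c; mantle fills any gap and the z_c terms cancel.
Column A: x×2.681 + (z_c − 0 − x)×3.345
Column B: 4043×0 + 3461×1.021 + 7297×2.873 + (z_c − 4043 − 10758)×3.345
The z_c×3.345 term appears on both sides and cancels. Collect the known terms of each column as K = Σ(ρt)_known − 3.345 × (depth of known layers): K_A = 0 − 3.345×0 = 0; K_B = 24497.962 − 3.345×(4043 + 10758) = −25011.383.
Balance: K_A − x×(3.345 − 2.681) = K_B, so x = (K_A − K_B)/(3.345 − 2.681) = 25011.4/0.664 = 37700 m.

37700 m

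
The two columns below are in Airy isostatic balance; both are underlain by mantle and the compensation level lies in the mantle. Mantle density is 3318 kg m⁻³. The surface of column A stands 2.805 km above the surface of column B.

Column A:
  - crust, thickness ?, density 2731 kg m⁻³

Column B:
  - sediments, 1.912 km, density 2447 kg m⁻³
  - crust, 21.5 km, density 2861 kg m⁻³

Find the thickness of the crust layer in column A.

35.4 km

Take the compensation level at the base of the deeper column (depth z_c below the surface of column A) and equate Σ ρ_i t_i down to z_c; mantle fills any gap and the z_c terms cancel.
Column A: x×2731 + (z_c − 0 − x)×3318
Column B: 2.805×0 + 1.912×2447 + 21.5×2861 + (z_c − 2.805 − 23.412)×3318
The z_c×3318 term appears on both sides and cancels. Collect the known terms of each column as K = Σ(ρt)_known − 3318 × (depth of known layers): K_A = 0 − 3318×0 = 0; K_B = 66190.164 − 3318×(2.805 + 23.412) = −20797.842.
Balance: K_A − x×(3318 − 2731) = K_B, so x = (K_A − K_B)/(3318 − 2731) = 20797.8/587 = 35.4 km.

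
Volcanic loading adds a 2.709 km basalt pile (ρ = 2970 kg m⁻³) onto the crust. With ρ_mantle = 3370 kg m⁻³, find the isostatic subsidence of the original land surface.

2.39 km

Subaerial loading: s = t ρ_load / ρ_m.
s = 2.709 km × 2970/3370 = 2.39 km.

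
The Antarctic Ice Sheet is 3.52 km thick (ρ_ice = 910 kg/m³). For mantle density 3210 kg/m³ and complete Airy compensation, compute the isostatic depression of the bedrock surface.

0.998 km

In Airy isostatic equilibrium: the ice load ρ_ice t is balanced by mantle displaced below, ρ_m s.
s = t ρ_ice / ρ_m = 3.52 km × 910/3210 = 0.998 km.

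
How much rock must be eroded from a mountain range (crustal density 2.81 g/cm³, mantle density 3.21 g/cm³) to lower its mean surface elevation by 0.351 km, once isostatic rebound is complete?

2.82 km

Net drop Δ = e − u = e − e ρ_c/ρ_m = e (ρ_m − ρ_c)/ρ_m.
e = Δ ρ_m/(ρ_m − ρ_c) = 0.351 km × 3.21/0.4 = 2.82 km.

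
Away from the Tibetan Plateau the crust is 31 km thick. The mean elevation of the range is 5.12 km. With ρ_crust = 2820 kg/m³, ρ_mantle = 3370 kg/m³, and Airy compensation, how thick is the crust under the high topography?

62.4 km

Root depth r = h ρ_c / (ρ_m − ρ_c) = 5.12 km × 2820 / 550 = 26.25 km.
Total thickness = T + h + r = 31 km + 5.12 km + 26.25 km = 62.4 km.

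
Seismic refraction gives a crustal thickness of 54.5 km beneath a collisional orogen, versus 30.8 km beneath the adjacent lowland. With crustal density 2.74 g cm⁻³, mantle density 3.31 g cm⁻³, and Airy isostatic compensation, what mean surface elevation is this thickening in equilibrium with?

Excess crust Δ = 54.5 km − 30.8 km = 23.7 km, split between elevation h and root r with h + r = Δ.
Airy balance ρ_c h = (ρ_m − ρ_c) r gives r = h ρ_c/(ρ_m − ρ_c), so h (1 + ρ_c/(ρ_m − ρ_c)) = Δ, i.e. h = Δ (ρ_m − ρ_c)/ρ_m.
h = 23.7 km × 0.57/3.31 = 4.08 km.

4.08 km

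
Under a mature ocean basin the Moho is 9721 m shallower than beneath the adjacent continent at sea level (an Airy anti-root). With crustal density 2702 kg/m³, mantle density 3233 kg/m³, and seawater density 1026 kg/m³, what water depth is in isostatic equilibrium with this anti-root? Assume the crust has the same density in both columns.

3080 m

Replacing a thickness d of crust by seawater at the top must be balanced by replacing crust with mantle at the base: d (ρ_c − ρ_w) = a (ρ_m − ρ_c).
d = a (ρ_m − ρ_c)/(ρ_c − ρ_w) = 9721 m × 531/1676 = 3080 m.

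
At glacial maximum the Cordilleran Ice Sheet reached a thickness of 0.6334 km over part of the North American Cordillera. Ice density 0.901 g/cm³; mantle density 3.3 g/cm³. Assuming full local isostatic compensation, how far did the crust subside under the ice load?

0.173 km

Isostatic balance requires: the ice load ρ_ice t is balanced by mantle displaced below, ρ_m s.
s = t ρ_ice / ρ_m = 0.6334 km × 0.901/3.3 = 0.173 km.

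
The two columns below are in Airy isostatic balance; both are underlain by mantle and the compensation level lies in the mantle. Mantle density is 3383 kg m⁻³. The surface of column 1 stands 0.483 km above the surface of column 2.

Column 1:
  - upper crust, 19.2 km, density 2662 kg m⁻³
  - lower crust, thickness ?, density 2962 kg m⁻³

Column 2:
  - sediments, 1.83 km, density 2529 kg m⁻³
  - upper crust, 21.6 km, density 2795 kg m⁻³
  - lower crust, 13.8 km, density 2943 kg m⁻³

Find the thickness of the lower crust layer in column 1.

Take the compensation level at the base of the deeper column (depth z_c below the surface of column 1) and equate Σ ρ_i t_i down to z_c; mantle fills any gap and the z_c terms cancel.
Column 1: 19.2×2662 + x×2962 + (z_c − 19.2 − x)×3383
Column 2: 0.483×0 + 1.83×2529 + 21.6×2795 + 13.8×2943 + (z_c − 0.483 − 37.23)×3383
The z_c×3383 term appears on both sides and cancels. Collect the known terms of each column as K = Σ(ρt)_known − 3383 × (depth of known layers): K_1 = 51110.4 − 3383×19.2 = −13843.2; K_2 = 105613.47 − 3383×(0.483 + 37.23) = −21969.609.
Balance: K_1 − x×(3383 − 2962) = K_2, so x = (K_1 − K_2)/(3383 − 2962) = 8126.41/421 = 19.3 km.

19.3 km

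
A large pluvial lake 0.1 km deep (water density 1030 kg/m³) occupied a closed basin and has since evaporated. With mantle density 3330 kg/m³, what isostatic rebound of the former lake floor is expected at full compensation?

0.0309 km

u = d ρ_w/ρ_m = 0.1 km × 1030/3330 = 0.0309 km.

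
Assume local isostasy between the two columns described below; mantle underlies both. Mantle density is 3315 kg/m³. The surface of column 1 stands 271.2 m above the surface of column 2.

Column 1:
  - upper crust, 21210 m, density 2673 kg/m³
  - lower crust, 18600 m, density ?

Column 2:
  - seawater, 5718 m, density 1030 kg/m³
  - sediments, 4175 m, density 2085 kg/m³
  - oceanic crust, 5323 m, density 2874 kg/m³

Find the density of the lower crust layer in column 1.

Take the compensation level at the base of the deeper column (depth z_c below the surface of column 1) and equate Σ ρ_i t_i down to z_c; mantle fills any gap and the z_c terms cancel.
Column 1: 21210×2673 + 18600×ρ + (z_c − 39810)×3315
Column 2: 271.2×0 + 5718×1030 + 4175×2085 + 5323×2874 + (z_c − 271.2 − 15216)×3315
The z_c×3315 term appears on both sides and cancels. Collect the known terms of each column as K = Σ(ρt)_known − 3315 × (depth of known layers): K_1 = 56694330 − 3315×39810 = −75275820; K_2 = 29892717 − 3315×(271.2 + 15216) = −21447351.
Balance: K_1 + 18600×ρ = K_2, so ρ = (K_2 − K_1)/18600 = 53828500/18600 = 2890 kg/m³.

2890 kg/m³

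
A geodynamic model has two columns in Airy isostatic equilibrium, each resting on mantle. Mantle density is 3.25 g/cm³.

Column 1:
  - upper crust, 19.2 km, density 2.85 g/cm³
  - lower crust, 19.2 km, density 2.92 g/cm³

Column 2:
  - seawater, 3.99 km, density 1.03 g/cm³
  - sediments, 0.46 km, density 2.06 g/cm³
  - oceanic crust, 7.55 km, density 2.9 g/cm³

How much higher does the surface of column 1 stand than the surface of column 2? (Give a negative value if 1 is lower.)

For any compensation level in the mantle, the mantle terms cancel and isostasy reduces to e = (Σt_1 − Σt_2) − (Σ(ρt)_1 − Σ(ρt)_2) / ρ_m.
Σt_1 = 38.4 km; Σt_2 = 12 km; Σ(ρt)_1 = 110.784; Σ(ρt)_2 = 26.9523 (in km·g/cm³).
e = (38.4 − 12) − (110.784 − 26.9523) / 3.25 = 0.606 km.

0.606 km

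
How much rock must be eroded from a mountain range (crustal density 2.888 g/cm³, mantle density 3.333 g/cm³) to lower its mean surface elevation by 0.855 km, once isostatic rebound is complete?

6.4 km

Net drop Δ = e − u = e − e ρ_c/ρ_m = e (ρ_m − ρ_c)/ρ_m.
e = Δ ρ_m/(ρ_m − ρ_c) = 0.855 km × 3.333/0.445 = 6.4 km.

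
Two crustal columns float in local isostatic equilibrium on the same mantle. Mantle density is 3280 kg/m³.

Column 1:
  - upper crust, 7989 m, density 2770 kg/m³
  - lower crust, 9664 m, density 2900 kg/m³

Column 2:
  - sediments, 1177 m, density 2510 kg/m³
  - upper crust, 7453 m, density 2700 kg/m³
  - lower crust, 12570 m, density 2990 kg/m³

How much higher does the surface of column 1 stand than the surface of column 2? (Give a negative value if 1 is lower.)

For any compensation level in the mantle, the mantle terms cancel and isostasy reduces to e = (Σt_1 − Σt_2) − (Σ(ρt)_1 − Σ(ρt)_2) / ρ_m.
Σt_1 = 17653 m; Σt_2 = 21200 m; Σ(ρt)_1 = 50155130; Σ(ρt)_2 = 60661670 (in m·kg/m³).
e = (17653 − 21200) − (50155130 − 60661670) / 3280 = −344 m.

−344 m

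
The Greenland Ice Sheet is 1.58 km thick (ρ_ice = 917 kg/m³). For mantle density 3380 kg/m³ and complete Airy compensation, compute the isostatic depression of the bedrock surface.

For local isostatic compensation: the ice load ρ_ice t is balanced by mantle displaced below, ρ_m s.
s = t ρ_ice / ρ_m = 1.58 km × 917/3380 = 0.429 km.

0.429 km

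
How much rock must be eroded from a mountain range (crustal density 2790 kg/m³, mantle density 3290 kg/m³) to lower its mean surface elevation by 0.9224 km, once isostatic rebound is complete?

6.07 km

Net drop Δ = e − u = e − e ρ_c/ρ_m = e (ρ_m − ρ_c)/ρ_m.
e = Δ ρ_m/(ρ_m − ρ_c) = 0.9224 km × 3290/500 = 6.07 km.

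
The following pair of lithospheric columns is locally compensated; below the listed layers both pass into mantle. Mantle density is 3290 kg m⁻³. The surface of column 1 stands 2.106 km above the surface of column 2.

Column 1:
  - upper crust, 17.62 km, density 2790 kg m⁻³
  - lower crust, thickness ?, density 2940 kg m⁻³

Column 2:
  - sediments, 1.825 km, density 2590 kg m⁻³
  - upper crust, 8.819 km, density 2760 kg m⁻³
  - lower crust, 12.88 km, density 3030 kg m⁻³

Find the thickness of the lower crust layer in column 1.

21.2 km

Take the compensation level at the base of the deeper column (depth z_c below the surface of column 1) and equate Σ ρ_i t_i down to z_c; mantle fills any gap and the z_c terms cancel.
Column 1: 17.62×2790 + x×2940 + (z_c − 17.62 − x)×3290
Column 2: 2.106×0 + 1.825×2590 + 8.819×2760 + 12.88×3030 + (z_c − 2.106 − 23.524)×3290
The z_c×3290 term appears on both sides and cancels. Collect the known terms of each column as K = Σ(ρt)_known − 3290 × (depth of known layers): K_1 = 49159.8 − 3290×17.62 = −8810; K_2 = 68093.59 − 3290×(2.106 + 23.524) = −16229.11.
Balance: K_1 − x×(3290 − 2940) = K_2, so x = (K_1 − K_2)/(3290 − 2940) = 7419.11/350 = 21.2 km.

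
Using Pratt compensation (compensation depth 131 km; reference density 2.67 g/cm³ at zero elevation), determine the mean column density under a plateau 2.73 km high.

2.62 g/cm³

Pratt balance: ρ_ref D = ρ (D + h).
ρ = ρ_ref D/(D + h) = 2.67 × 131 km/(131 km + 2.73 km) = 2.62 g/cm³.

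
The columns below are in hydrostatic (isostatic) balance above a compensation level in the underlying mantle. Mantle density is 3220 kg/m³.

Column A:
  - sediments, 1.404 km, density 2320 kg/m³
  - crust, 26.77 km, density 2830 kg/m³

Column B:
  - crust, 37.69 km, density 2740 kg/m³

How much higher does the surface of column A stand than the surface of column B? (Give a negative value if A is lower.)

For any compensation level in the mantle, the mantle terms cancel and isostasy reduces to e = (Σt_A − Σt_B) − (Σ(ρt)_A − Σ(ρt)_B) / ρ_m.
Σt_A = 28.174 km; Σt_B = 37.69 km; Σ(ρt)_A = 79016.38; Σ(ρt)_B = 103270.6 (in km·kg/m³).
e = (28.174 − 37.69) − (79016.38 − 103270.6) / 3220 = −1.98 km.

−1.98 km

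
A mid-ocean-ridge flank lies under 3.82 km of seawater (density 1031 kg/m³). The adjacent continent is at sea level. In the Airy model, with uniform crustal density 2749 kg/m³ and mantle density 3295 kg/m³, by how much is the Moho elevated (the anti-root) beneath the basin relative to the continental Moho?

12 km

For local isostatic compensation: replacing crust with seawater at the top is compensated by replacing crust with mantle at the base: d (ρ_c − ρ_w) = a (ρ_m − ρ_c).
a = d (ρ_c − ρ_w)/(ρ_m − ρ_c) = 3.82 km × 1718/546 = 12 km.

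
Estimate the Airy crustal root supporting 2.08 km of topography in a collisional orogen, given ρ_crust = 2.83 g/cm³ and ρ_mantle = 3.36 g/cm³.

11.1 km

For local isostatic compensation: the weight of the topography is balanced by the buoyancy of the root, ρ_c h = (ρ_m − ρ_c) r.
r = h · ρ_c / (ρ_m − ρ_c) = 2.08 km × 2.83 / (3.36 − 2.83) = 11.1 km.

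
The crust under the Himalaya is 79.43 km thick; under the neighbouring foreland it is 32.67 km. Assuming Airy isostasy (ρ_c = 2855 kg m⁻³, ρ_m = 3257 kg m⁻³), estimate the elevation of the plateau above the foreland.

5.77 km

Excess crust Δ = 79.43 km − 32.67 km = 46.76 km, split between elevation h and root r with h + r = Δ.
Airy balance ρ_c h = (ρ_m − ρ_c) r gives r = h ρ_c/(ρ_m − ρ_c), so h (1 + ρ_c/(ρ_m − ρ_c)) = Δ, i.e. h = Δ (ρ_m − ρ_c)/ρ_m.
h = 46.76 km × 402/3257 = 5.77 km.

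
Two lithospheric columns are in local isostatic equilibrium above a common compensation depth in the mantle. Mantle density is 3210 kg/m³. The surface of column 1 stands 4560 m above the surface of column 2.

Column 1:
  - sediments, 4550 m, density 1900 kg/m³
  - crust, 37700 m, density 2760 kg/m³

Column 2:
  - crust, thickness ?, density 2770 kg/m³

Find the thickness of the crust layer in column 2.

Take the compensation level at the base of the deeper column (depth z_c below the surface of column 1) and equate Σ ρ_i t_i down to z_c; mantle fills any gap and the z_c terms cancel.
Column 1: 4550×1900 + 37700×2760 + (z_c − 42250)×3210
Column 2: 4560×0 + x×2770 + (z_c − 4560 − 0 − x)×3210
The z_c×3210 term appears on both sides and cancels. Collect the known terms of each column as K = Σ(ρt)_known − 3210 × (depth of known layers): K_1 = 112697000 − 3210×42250 = −22925500; K_2 = 0 − 3210×(4560 + 0) = −14637600.
Balance: K_1 = K_2 − x×(3210 − 2770), so x = (K_2 − K_1)/(3210 − 2770) = 8287900/440 = 18800 m.

18800 m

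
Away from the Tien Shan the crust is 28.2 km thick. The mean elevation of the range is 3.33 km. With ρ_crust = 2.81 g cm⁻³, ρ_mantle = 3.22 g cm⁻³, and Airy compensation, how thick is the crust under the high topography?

54.4 km

Root depth r = h ρ_c / (ρ_m − ρ_c) = 3.33 km × 2.81 / 0.41 = 22.82 km.
Total thickness = T + h + r = 28.2 km + 3.33 km + 22.82 km = 54.4 km.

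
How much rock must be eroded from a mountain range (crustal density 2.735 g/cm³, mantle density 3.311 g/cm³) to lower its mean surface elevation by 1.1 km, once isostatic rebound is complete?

6.32 km

Net drop Δ = e − u = e − e ρ_c/ρ_m = e (ρ_m − ρ_c)/ρ_m.
e = Δ ρ_m/(ρ_m − ρ_c) = 1.1 km × 3.311/0.576 = 6.32 km.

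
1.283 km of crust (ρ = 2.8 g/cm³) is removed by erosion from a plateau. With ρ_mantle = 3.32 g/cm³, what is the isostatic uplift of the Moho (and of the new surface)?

Unloading: uplift u = e ρ_c/ρ_m = 1.283 km × 2.8/3.32 = 1.08 km.

1.08 km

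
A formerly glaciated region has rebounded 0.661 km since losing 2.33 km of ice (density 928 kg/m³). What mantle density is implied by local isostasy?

ρ_m = ρ_ice t / u = 928 × 2.33 km/0.661 km = 3270 kg/m³.

3270 kg/m³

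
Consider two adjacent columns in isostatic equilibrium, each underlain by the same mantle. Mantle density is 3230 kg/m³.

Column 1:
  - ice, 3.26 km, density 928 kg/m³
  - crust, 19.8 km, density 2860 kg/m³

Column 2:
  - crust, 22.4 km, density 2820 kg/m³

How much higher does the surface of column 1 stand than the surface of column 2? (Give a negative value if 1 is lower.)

1.75 km

For any compensation level in the mantle, the mantle terms cancel and isostasy reduces to e = (Σt_1 − Σt_2) − (Σ(ρt)_1 − Σ(ρt)_2) / ρ_m.
Σt_1 = 23.06 km; Σt_2 = 22.4 km; Σ(ρt)_1 = 59653.28; Σ(ρt)_2 = 63168 (in km·kg/m³).
e = (23.06 − 22.4) − (59653.28 − 63168) / 3230 = 1.75 km.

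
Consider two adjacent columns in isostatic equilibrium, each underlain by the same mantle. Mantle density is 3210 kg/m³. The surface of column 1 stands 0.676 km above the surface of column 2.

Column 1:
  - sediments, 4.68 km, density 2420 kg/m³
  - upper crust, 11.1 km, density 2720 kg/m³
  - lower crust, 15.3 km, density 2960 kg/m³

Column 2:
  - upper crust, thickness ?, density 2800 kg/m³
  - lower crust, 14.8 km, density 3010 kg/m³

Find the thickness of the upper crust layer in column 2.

Take the compensation level at the base of the deeper column (depth z_c below the surface of column 1) and equate Σ ρ_i t_i down to z_c; mantle fills any gap and the z_c terms cancel.
Column 1: 4.68×2420 + 11.1×2720 + 15.3×2960 + (z_c − 31.08)×3210
Column 2: 0.676×0 + x×2800 + 14.8×3010 + (z_c − 0.676 − 14.8 − x)×3210
The z_c×3210 term appears on both sides and cancels. Collect the known terms of each column as K = Σ(ρt)_known − 3210 × (depth of known layers): K_1 = 86805.6 − 3210×31.08 = −12961.2; K_2 = 44548 − 3210×(0.676 + 14.8) = −5129.96.
Balance: K_1 = K_2 − x×(3210 − 2800), so x = (K_2 − K_1)/(3210 − 2800) = 7831.24/410 = 19.1 km.

19.1 km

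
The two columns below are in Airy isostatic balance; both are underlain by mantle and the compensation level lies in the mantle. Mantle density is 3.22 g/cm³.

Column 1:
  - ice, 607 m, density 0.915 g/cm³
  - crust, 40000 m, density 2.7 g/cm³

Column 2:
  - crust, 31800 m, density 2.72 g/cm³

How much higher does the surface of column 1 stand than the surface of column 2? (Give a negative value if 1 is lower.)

1960 m

For any compensation level in the mantle, the mantle terms cancel and isostasy reduces to e = (Σt_1 − Σt_2) − (Σ(ρt)_1 − Σ(ρt)_2) / ρ_m.
Σt_1 = 40607 m; Σt_2 = 31800 m; Σ(ρt)_1 = 108555.405; Σ(ρt)_2 = 86496 (in m·g/cm³).
e = (40607 − 31800) − (108555.405 − 86496) / 3.22 = 1960 m.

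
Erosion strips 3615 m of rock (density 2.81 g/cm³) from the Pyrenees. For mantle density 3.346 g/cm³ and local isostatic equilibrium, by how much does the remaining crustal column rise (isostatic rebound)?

Unloading: uplift u = e ρ_c/ρ_m = 3615 m × 2.81/3.346 = 3040 m.

3040 m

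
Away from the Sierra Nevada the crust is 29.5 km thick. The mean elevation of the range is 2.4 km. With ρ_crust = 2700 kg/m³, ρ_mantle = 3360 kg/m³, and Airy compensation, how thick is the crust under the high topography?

Root depth r = h ρ_c / (ρ_m − ρ_c) = 2.4 km × 2700 / 660 = 9.818 km.
Total thickness = T + h + r = 29.5 km + 2.4 km + 9.818 km = 41.7 km.

41.7 km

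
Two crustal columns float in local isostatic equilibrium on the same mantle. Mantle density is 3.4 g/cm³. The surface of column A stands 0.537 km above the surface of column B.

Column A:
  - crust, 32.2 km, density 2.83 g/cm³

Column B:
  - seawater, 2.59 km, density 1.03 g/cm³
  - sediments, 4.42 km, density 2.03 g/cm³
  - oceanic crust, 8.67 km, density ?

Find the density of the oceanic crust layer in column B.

Take the compensation level at the base of the deeper column (depth z_c below the surface of column A) and equate Σ ρ_i t_i down to z_c; mantle fills any gap and the z_c terms cancel.
Column A: 32.2×2.83 + (z_c − 32.2)×3.4
Column B: 0.537×0 + 2.59×1.03 + 4.42×2.03 + 8.67×ρ + (z_c − 0.537 − 15.68)×3.4
The z_c×3.4 term appears on both sides and cancels. Collect the known terms of each column as K = Σ(ρt)_known − 3.4 × (depth of known layers): K_A = 91.126 − 3.4×32.2 = −18.354; K_B = 11.6403 − 3.4×(0.537 + 15.68) = −43.4975.
Balance: K_A = K_B + 8.67×ρ, so ρ = (K_A − K_B)/8.67 = 25.1435/8.67 = 2.9 g/cm³.

2.9 g/cm³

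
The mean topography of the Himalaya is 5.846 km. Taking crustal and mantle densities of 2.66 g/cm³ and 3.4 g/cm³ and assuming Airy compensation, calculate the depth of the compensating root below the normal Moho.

21 km

Balancing pressure at the compensation depth: the weight of the topography is balanced by the buoyancy of the root, ρ_c h = (ρ_m − ρ_c) r.
r = h · ρ_c / (ρ_m − ρ_c) = 5.846 km × 2.66 / (3.4 − 2.66) = 21 km.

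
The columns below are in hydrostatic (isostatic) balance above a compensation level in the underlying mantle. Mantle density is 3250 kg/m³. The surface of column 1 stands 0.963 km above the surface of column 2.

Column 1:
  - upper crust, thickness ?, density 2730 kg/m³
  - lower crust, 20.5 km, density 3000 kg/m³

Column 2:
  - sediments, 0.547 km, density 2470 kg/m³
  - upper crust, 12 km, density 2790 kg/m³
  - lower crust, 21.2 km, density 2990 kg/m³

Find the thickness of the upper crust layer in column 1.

Take the compensation level at the base of the deeper column (depth z_c below the surface of column 1) and equate Σ ρ_i t_i down to z_c; mantle fills any gap and the z_c terms cancel.
Column 1: x×2730 + 20.5×3000 + (z_c − 20.5 − x)×3250
Column 2: 0.963×0 + 0.547×2470 + 12×2790 + 21.2×2990 + (z_c − 0.963 − 33.747)×3250
The z_c×3250 term appears on both sides and cancels. Collect the known terms of each column as K = Σ(ρt)_known − 3250 × (depth of known layers): K_1 = 61500 − 3250×20.5 = −5125; K_2 = 98219.09 − 3250×(0.963 + 33.747) = −14588.41.
Balance: K_1 − x×(3250 − 2730) = K_2, so x = (K_1 − K_2)/(3250 − 2730) = 9463.41/520 = 18.2 km.

18.2 km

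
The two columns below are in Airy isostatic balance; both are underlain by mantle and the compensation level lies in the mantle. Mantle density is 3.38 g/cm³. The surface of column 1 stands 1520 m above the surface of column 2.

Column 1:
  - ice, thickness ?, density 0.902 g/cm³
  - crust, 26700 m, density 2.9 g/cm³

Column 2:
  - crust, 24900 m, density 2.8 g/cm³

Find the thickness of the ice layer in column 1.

2730 m

Take the compensation level at the base of the deeper column (depth z_c below the surface of column 1) and equate Σ ρ_i t_i down to z_c; mantle fills any gap and the z_c terms cancel.
Column 1: x×0.902 + 26700×2.9 + (z_c − 26700 − x)×3.38
Column 2: 1520×0 + 24900×2.8 + (z_c − 1520 − 24900)×3.38
The z_c×3.38 term appears on both sides and cancels. Collect the known terms of each column as K = Σ(ρt)_known − 3.38 × (depth of known layers): K_1 = 77430 − 3.38×26700 = −12816; K_2 = 69720 − 3.38×(1520 + 24900) = −19579.6.
Balance: K_1 − x×(3.38 − 0.902) = K_2, so x = (K_1 − K_2)/(3.38 − 0.902) = 6763.6/2.478 = 2730 m.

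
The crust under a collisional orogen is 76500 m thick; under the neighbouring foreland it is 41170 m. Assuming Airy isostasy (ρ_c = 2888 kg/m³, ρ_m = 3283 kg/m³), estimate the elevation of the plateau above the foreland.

4250 m

Excess crust Δ = 76500 m − 41170 m = 35330 m, split between elevation h and root r with h + r = Δ.
Airy balance ρ_c h = (ρ_m − ρ_c) r gives r = h ρ_c/(ρ_m − ρ_c), so h (1 + ρ_c/(ρ_m − ρ_c)) = Δ, i.e. h = Δ (ρ_m − ρ_c)/ρ_m.
h = 35330 m × 395/3283 = 4250 m.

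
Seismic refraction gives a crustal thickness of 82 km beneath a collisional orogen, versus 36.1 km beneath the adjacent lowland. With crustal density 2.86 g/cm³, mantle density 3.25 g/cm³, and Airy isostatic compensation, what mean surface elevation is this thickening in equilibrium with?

5.51 km

Excess crust Δ = 82 km − 36.1 km = 45.9 km, split between elevation h and root r with h + r = Δ.
Airy balance ρ_c h = (ρ_m − ρ_c) r gives r = h ρ_c/(ρ_m − ρ_c), so h (1 + ρ_c/(ρ_m − ρ_c)) = Δ, i.e. h = Δ (ρ_m − ρ_c)/ρ_m.
h = 45.9 km × 0.39/3.25 = 5.51 km.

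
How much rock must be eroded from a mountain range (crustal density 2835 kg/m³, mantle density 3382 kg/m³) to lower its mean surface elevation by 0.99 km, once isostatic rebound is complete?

6.12 km

Net drop Δ = e − u = e − e ρ_c/ρ_m = e (ρ_m − ρ_c)/ρ_m.
e = Δ ρ_m/(ρ_m − ρ_c) = 0.99 km × 3382/547 = 6.12 km.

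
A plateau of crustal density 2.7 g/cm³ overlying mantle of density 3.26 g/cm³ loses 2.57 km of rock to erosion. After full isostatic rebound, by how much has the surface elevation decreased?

Rebound u = e ρ_c/ρ_m = 2.57 km × 2.7/3.26 = 2.129 km.
Net surface drop = e − u = 2.57 km − 2.129 km = e (ρ_m − ρ_c)/ρ_m = 0.441 km.

0.441 km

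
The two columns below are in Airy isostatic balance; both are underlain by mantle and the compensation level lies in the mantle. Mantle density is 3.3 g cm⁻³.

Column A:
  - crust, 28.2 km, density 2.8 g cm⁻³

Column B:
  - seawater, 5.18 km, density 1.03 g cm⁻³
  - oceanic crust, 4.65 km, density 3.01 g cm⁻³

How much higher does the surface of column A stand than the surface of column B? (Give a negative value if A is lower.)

0.301 km

For any compensation level in the mantle, the mantle terms cancel and isostasy reduces to e = (Σt_A − Σt_B) − (Σ(ρt)_A − Σ(ρt)_B) / ρ_m.
Σt_A = 28.2 km; Σt_B = 9.83 km; Σ(ρt)_A = 78.96; Σ(ρt)_B = 19.3319 (in km·g cm⁻³).
e = (28.2 − 9.83) − (78.96 − 19.3319) / 3.3 = 0.301 km.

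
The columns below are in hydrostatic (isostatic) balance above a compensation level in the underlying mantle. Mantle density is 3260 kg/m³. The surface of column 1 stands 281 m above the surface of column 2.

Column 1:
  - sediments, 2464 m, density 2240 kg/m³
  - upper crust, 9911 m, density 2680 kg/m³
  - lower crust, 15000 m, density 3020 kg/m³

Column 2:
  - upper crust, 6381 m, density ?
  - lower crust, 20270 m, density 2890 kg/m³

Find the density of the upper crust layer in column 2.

2720 kg/m³

Take the compensation level at the base of the deeper column (depth z_c below the surface of column 1) and equate Σ ρ_i t_i down to z_c; mantle fills any gap and the z_c terms cancel.
Column 1: 2464×2240 + 9911×2680 + 15000×3020 + (z_c − 27375)×3260
Column 2: 281×0 + 6381×ρ + 20270×2890 + (z_c − 281 − 26651)×3260
The z_c×3260 term appears on both sides and cancels. Collect the known terms of each column as K = Σ(ρt)_known − 3260 × (depth of known layers): K_1 = 77380840 − 3260×27375 = −11861660; K_2 = 58580300 − 3260×(281 + 26651) = −29218020.
Balance: K_1 = K_2 + 6381×ρ, so ρ = (K_1 − K_2)/6381 = 17356400/6381 = 2720 kg/m³.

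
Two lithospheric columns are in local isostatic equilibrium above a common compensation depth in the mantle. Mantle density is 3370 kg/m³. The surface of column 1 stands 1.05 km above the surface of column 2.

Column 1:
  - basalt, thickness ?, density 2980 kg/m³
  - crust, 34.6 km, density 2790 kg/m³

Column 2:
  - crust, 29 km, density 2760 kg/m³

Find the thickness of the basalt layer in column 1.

2.98 km

Take the compensation level at the base of the deeper column (depth z_c below the surface of column 1) and equate Σ ρ_i t_i down to z_c; mantle fills any gap and the z_c terms cancel.
Column 1: x×2980 + 34.6×2790 + (z_c − 34.6 − x)×3370
Column 2: 1.05×0 + 29×2760 + (z_c − 1.05 − 29)×3370
The z_c×3370 term appears on both sides and cancels. Collect the known terms of each column as K = Σ(ρt)_known − 3370 × (depth of known layers): K_1 = 96534 − 3370×34.6 = −20068; K_2 = 80040 − 3370×(1.05 + 29) = −21228.5.
Balance: K_1 − x×(3370 − 2980) = K_2, so x = (K_1 − K_2)/(3370 − 2980) = 1160.5/390 = 2.98 km.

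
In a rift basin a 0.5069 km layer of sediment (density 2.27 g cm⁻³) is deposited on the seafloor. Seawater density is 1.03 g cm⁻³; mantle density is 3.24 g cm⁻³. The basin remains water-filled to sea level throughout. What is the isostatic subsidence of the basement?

0.284 km

Submarine loading: the sediment displaces seawater, and the subsidence is in turn flooded, so s (ρ_m − ρ_w) = t (ρ_sed − ρ_w).
s = 0.5069 km × (2.27 − 1.03) / (3.24 − 1.03) = 0.284 km.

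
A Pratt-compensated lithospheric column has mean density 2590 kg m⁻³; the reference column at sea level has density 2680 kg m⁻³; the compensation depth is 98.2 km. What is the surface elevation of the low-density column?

ρ_ref D = ρ (D + h) → h = D (ρ_ref − ρ)/ρ.
h = 98.2 km × (2680 − 2590)/2590 = 3.41 km.

3.41 km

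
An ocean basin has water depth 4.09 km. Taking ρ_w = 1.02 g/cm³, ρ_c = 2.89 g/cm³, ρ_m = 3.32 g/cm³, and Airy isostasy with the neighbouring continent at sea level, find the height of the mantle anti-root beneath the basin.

17.8 km

By Archimedes' principle applied to the lithosphere: replacing crust with seawater at the top is compensated by replacing crust with mantle at the base: d (ρ_c − ρ_w) = a (ρ_m − ρ_c).
a = d (ρ_c − ρ_w)/(ρ_m − ρ_c) = 4.09 km × 1.87/0.43 = 17.8 km.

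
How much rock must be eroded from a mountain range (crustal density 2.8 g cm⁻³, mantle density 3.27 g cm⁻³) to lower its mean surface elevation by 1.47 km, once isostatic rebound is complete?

10.2 km

Net drop Δ = e − u = e − e ρ_c/ρ_m = e (ρ_m − ρ_c)/ρ_m.
e = Δ ρ_m/(ρ_m − ρ_c) = 1.47 km × 3.27/0.47 = 10.2 km.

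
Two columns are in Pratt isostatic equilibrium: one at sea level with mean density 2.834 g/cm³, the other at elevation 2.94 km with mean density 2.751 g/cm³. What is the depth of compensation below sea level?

ρ_ref D = ρ (D + h) → D (ρ_ref − ρ) = ρ h.
D = ρ h/(ρ_ref − ρ) = 2.751 × 2.94 km/(2.834 − 2.751) = 97.4 km.

97.4 km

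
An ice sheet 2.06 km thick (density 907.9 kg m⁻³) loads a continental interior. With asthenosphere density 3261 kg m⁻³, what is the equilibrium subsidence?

Balancing pressure at the compensation depth: the ice load ρ_ice t is balanced by mantle displaced below, ρ_m s.
s = t ρ_ice / ρ_m = 2.06 km × 907.9/3261 = 0.574 km.

0.574 km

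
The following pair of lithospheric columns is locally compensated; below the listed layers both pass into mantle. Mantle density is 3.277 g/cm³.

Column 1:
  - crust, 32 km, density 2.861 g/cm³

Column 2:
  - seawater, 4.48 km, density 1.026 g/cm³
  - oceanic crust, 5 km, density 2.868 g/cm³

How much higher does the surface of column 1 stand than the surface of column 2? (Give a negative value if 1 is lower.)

For any compensation level in the mantle, the mantle terms cancel and isostasy reduces to e = (Σt_1 − Σt_2) − (Σ(ρt)_1 − Σ(ρt)_2) / ρ_m.
Σt_1 = 32 km; Σt_2 = 9.48 km; Σ(ρt)_1 = 91.552; Σ(ρt)_2 = 18.93648 (in km·g/cm³).
e = (32 − 9.48) − (91.552 − 18.93648) / 3.277 = 0.361 km.

0.361 km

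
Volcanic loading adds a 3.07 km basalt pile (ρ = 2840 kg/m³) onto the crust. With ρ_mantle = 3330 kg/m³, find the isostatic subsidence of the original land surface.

Subaerial loading: s = t ρ_load / ρ_m.
s = 3.07 km × 2840/3330 = 2.62 km.

2.62 km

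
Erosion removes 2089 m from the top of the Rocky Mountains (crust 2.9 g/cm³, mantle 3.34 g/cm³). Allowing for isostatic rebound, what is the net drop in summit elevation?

275 m

Rebound u = e ρ_c/ρ_m = 2089 m × 2.9/3.34 = 1814 m.
Net surface drop = e − u = 2089 m − 1814 m = e (ρ_m − ρ_c)/ρ_m = 275 m.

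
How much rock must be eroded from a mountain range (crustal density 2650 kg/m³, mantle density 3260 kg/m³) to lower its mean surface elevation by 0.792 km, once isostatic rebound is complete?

4.23 km

Net drop Δ = e − u = e − e ρ_c/ρ_m = e (ρ_m − ρ_c)/ρ_m.
e = Δ ρ_m/(ρ_m − ρ_c) = 0.792 km × 3260/610 = 4.23 km.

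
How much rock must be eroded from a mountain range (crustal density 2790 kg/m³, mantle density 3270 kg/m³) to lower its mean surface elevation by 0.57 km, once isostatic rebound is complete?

3.88 km

Net drop Δ = e − u = e − e ρ_c/ρ_m = e (ρ_m − ρ_c)/ρ_m.
e = Δ ρ_m/(ρ_m − ρ_c) = 0.57 km × 3270/480 = 3.88 km.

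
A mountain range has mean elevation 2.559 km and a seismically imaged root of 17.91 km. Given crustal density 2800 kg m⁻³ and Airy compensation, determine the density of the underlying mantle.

Airy balance: ρ_c h = (ρ_m − ρ_c) r → ρ_m = ρ_c (1 + h/r).
ρ_m = 2800 × (1 + 2.559 km/17.91 km) = 3200 kg m⁻³.

3200 kg m⁻³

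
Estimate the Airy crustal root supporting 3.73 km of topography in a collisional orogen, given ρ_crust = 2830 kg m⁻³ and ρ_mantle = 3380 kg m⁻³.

For local isostatic compensation: the weight of the topography is balanced by the buoyancy of the root, ρ_c h = (ρ_m − ρ_c) r.
r = h · ρ_c / (ρ_m − ρ_c) = 3.73 km × 2830 / (3380 − 2830) = 19.2 km.

19.2 km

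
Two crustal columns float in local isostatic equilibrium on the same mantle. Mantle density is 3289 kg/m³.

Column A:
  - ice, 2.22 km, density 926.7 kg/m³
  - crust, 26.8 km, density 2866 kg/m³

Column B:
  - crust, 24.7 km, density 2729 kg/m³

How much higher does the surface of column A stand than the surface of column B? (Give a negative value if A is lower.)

For any compensation level in the mantle, the mantle terms cancel and isostasy reduces to e = (Σt_A − Σt_B) − (Σ(ρt)_A − Σ(ρt)_B) / ρ_m.
Σt_A = 29.02 km; Σt_B = 24.7 km; Σ(ρt)_A = 78866.074; Σ(ρt)_B = 67406.3 (in km·kg/m³).
e = (29.02 − 24.7) − (78866.074 − 67406.3) / 3289 = 0.836 km.

0.836 km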